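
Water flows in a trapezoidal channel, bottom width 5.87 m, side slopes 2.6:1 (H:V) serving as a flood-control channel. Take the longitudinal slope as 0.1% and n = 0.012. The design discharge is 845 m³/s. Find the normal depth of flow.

Manning's equation rearranged: A R^(2/3) = nQ / (1·√S) = 0.012 × 845 / (√0.001) = 320.7.
At y = 7.66 m: A R^(2/3) = 503.4 — too large.
At y = 5.03 m: A R^(2/3) = 189.9 — too small.
At y = 6.32 m: A R^(2/3) = 320.6 — close enough.

y_n = 6.32 m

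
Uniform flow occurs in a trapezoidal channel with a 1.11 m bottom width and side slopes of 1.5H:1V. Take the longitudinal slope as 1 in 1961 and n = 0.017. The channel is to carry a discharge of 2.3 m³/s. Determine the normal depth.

y_n = 0.992 m

Manning's equation rearranged: A R^(2/3) = nQ / (1·√S) = 0.017 × 2.3 / (√0.0005099) = 1.731.
Trying y = 0.89 m: A R^(2/3) = 1.378 — short.
Trying y = 1.14 m: A R^(2/3) = 2.327 — over.
Trying y = 0.992 m: A R^(2/3) = 1.73 — matches.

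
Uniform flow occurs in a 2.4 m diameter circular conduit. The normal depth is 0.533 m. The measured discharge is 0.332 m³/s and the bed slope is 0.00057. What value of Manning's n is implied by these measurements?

n = 0.025

For a circular section of diameter D = 2.4 m at depth y = 0.533 m, the central angle is θ = 2 arccos(1 − 2y/D) = 1.963 rad. Then A = (D²/8)(θ − sin θ) = 0.7479 m² and P = Dθ/2 = 2.355 m.
Hydraulic radius R = A/P = 0.7479/2.355 = 0.3175 m.
Rearranging Manning's equation: n = (1/Q) A R^(2/3) S^(1/2) = (1/0.332) × 0.7479 × 0.3175^(2/3) × √0.00057 = 0.025.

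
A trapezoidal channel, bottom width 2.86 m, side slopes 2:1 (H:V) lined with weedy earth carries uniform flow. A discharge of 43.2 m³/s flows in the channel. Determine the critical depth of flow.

At critical depth, Q² T / (g A³) = 1, i.e. A³/T = Q²/g = 43.2²/9.81 = 190.2.
At y = 2.29 m: A³/T = 411.5 — too large.
At y = 1.51 m: A³/T = 78.65 — too small.
At y = 1.89 m: A³/T = 189.7 — ≈ 190.2.

y_c = 1.89 m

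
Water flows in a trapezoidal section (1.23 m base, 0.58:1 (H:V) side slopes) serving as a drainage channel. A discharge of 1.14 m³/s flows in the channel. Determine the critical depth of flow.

At critical depth, Q² T / (g A³) = 1, i.e. A³/T = Q²/g = 1.14²/9.81 = 0.1325.
At y = 0.311 m: A³/T = 0.05305 — too small.
At y = 0.415 m: A³/T = 0.1329 — close enough.

y_c = 0.415 m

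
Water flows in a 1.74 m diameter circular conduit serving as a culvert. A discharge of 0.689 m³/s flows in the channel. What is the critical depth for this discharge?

At critical depth, Q² T / (g A³) = 1, i.e. A³/T = Q²/g = 0.689²/9.81 = 0.04839.
At y = 0.463 m: A³/T = 0.085 — too large.
At y = 0.278 m: A³/T = 0.01154 — too small.
At y = 0.401 m: A³/T = 0.04854 — close enough.

y_c = 0.401 m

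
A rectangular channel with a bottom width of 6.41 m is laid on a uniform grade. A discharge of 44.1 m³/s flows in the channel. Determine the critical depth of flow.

y_c = 1.69 m

For a rectangular channel, critical depth y_c = (q²/g)^(1/3) where q = Q/b = 44.1/6.41 = 6.88 m²/s.
So y_c = (6.88²/9.81)^(1/3) = 1.69 m.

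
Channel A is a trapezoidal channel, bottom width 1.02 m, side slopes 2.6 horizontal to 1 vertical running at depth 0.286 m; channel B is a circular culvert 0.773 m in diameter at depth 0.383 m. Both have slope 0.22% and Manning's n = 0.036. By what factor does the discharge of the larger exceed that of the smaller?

Channel A: With bottom width b = 1.02 m and side slope z = 2.6: A = (b + zy)y = (1.02 + 2.6×0.286)×0.286 = 0.5044 m²; P = b + 2y√(1+z²) = 1.02 + 2×0.286×2.786 = 2.613 m. Hydraulic radius R = A/P = 0.5044/2.613 = 0.193 m. Q_A = (1/0.036)·0.5044·0.193^(2/3)·√0.0022 = 0.2195 m³/s.
Channel B: For a circular section of diameter D = 0.773 m at depth y = 0.383 m, the central angle is θ = 2 arccos(1 − 2y/D) = 3.123 rad. Then A = (D²/8)(θ − sin θ) = 0.2319 m² and P = Dθ/2 = 1.207 m. Hydraulic radius R = A/P = 0.2319/1.207 = 0.1921 m. Q_B = (1/0.036)·0.2319·0.1921^(2/3)·√0.0022 = 0.1006 m³/s.
The larger discharge is 0.2195 m³/s and the smaller is 0.1006 m³/s; the ratio is 2.18.

2.18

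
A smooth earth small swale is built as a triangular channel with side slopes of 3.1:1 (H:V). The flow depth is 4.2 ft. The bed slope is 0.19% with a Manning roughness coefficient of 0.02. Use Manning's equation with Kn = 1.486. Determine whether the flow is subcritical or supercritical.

For a triangular section with side slope z = 3.1: A = zy² = 3.1×4.2² = 54.68 ft²; P = 2y√(1+z²) = 2×4.2×3.257 = 27.36 ft.
Hydraulic radius R = A/P = 54.68/27.36 = 1.999 ft.
V = (1.486/n) R^(2/3) √S = (1.486/0.02) × 1.999^(2/3) × √0.0019 = 5.139 ft/s. Hydraulic depth D_h = A/T = 54.68/26.04 = 2.1 ft.
Froude number Fr = V/√(g·D_h) = 5.139/√(32.2×2.1) = 0.625, which is less than 1, so the flow is subcritical.

subcritical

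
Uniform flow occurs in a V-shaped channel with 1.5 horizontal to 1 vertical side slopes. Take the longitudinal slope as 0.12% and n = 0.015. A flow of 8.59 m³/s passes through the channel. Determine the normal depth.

Manning's equation rearranged: A R^(2/3) = nQ / (1·√S) = 0.015 × 8.59 / (√0.0012) = 3.72.
Try y = 1.34 m: A R^(2/3) = 1.824 — short.
Try y = 2.09 m: A R^(2/3) = 5.969 — over.
Try y = 1.75 m: A R^(2/3) = 3.718 — matches.

y_n = 1.75 m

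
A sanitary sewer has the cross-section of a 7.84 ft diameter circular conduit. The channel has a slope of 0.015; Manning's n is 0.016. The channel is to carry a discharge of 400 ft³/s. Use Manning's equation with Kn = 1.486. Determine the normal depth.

y_n = 3.76 ft

Manning's equation rearranged: A R^(2/3) = nQ / (1.486·√S) = 0.016 × 400 / (1.486 × √0.015) = 35.17.
Trying y = 4.17 ft: A R^(2/3) = 41.93 — too large.
Trying y = 2.77 ft: A R^(2/3) = 20.24 — too small.
Trying y = 3.76 ft: A R^(2/3) = 35.2 — close enough.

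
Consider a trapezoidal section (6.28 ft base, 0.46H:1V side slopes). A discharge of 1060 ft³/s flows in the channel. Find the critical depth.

y_c = 7.86 ft

At critical depth, Q² T / (g A³) = 1, i.e. A³/T = Q²/g = 1060²/32.2 = 34890.
Trying y = 5.84 ft: A³/T = 12320 — low.
Trying y = 8.77 ft: A³/T = 51580 — high.
Trying y = 7.86 ft: A³/T = 34830 — ≈ 34890.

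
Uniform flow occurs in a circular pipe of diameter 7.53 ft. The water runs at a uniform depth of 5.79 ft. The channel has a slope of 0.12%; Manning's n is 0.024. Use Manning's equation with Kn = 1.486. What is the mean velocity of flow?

V = 3.72 ft/s

For a circular section of diameter D = 7.53 ft at depth y = 5.79 ft, the central angle is θ = 2 arccos(1 − 2y/D) = 4.277 rad. Then A = (D²/8)(θ − sin θ) = 36.74 ft² and P = Dθ/2 = 16.1 ft.
Hydraulic radius R = A/P = 36.74/16.1 = 2.282 ft.
From Manning's equation, V = (1.486/n) R^(2/3) S^(1/2) = (1.486/0.024) × 2.282^(2/3) × 0.0012^(1/2) = 3.72 ft/s.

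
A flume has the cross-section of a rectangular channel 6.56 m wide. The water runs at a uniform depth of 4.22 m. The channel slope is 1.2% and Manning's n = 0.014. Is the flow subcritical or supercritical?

supercritical

Flow area A = b·y = 6.56 × 4.22 = 27.68 m². Wetted perimeter P = b + 2y = 6.56 + 2×4.22 = 15 m.
Hydraulic radius R = A/P = 27.68/15 = 1.846 m.
V = (1/n) R^(2/3) √S = (1/0.014) × 1.846^(2/3) × √0.012 = 11.77 m/s. Hydraulic depth D_h = A/T = 27.68/6.56 = 4.22 m.
Froude number Fr = V/√(g·D_h) = 11.77/√(9.81×4.22) = 1.83, which is greater than 1, so the flow is supercritical.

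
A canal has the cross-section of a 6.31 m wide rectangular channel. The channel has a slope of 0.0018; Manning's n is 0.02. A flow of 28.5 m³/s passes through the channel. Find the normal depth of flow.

Manning's equation rearranged: A R^(2/3) = nQ / (1·√S) = 0.02 × 28.5 / (√0.0018) = 13.44.
Try y = 2.28 m: A R^(2/3) = 17.34 — over.
Try y = 1.71 m: A R^(2/3) = 11.56 — short.
Try y = 1.9 m: A R^(2/3) = 13.43 — ≈ 13.44.

y_n = 1.9 m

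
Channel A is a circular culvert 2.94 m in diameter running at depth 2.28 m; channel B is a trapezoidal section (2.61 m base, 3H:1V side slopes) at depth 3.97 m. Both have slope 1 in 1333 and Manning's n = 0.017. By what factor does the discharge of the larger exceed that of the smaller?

Channel A: For a circular section of diameter D = 2.94 m at depth y = 2.28 m, the central angle is θ = 2 arccos(1 − 2y/D) = 4.309 rad. Then A = (D²/8)(θ − sin θ) = 5.649 m² and P = Dθ/2 = 6.334 m. Hydraulic radius R = A/P = 5.649/6.334 = 0.8919 m. Q_A = (1/0.017)·5.649·0.8919^(2/3)·√0.0007502 = 8.433 m³/s.
Channel B: With bottom width b = 2.61 m and side slope z = 3: A = (b + zy)y = (2.61 + 3×3.97)×3.97 = 57.64 m²; P = b + 2y√(1+z²) = 2.61 + 2×3.97×3.162 = 27.72 m. Hydraulic radius R = A/P = 57.64/27.72 = 2.08 m. Q_B = (1/0.017)·57.64·2.08^(2/3)·√0.0007502 = 151.3 m³/s.
The larger discharge is 151.3 m³/s and the smaller is 8.433 m³/s; the ratio is 17.9.

17.9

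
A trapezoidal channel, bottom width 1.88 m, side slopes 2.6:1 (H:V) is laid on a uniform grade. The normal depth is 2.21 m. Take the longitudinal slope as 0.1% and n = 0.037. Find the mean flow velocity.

V = 0.958 m/s

With bottom width b = 1.88 m and side slope z = 2.6: A = (b + zy)y = (1.88 + 2.6×2.21)×2.21 = 16.85 m²; P = b + 2y√(1+z²) = 1.88 + 2×2.21×2.786 = 14.19 m.
Hydraulic radius R = A/P = 16.85/14.19 = 1.187 m.
From Manning's equation, V = (1/n) R^(2/3) S^(1/2) = (1/0.037) × 1.187^(2/3) × 0.001^(1/2) = 0.958 m/s.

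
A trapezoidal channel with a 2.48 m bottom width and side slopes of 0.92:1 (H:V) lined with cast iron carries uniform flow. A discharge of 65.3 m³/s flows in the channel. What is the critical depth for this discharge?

y_c = 2.92 m

At critical depth, Q² T / (g A³) = 1, i.e. A³/T = Q²/g = 65.3²/9.81 = 434.7.
Trying y = 2 m: A³/T = 104.7 — low.
Trying y = 3.3 m: A³/T = 705.3 — high.
Trying y = 2.92 m: A³/T = 437.2 — close enough.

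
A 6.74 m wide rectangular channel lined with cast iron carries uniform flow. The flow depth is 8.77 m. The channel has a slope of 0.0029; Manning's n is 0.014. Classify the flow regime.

Flow area A = b·y = 6.74 × 8.77 = 59.11 m². Wetted perimeter P = b + 2y = 6.74 + 2×8.77 = 24.28 m.
Hydraulic radius R = A/P = 59.11/24.28 = 2.435 m.
V = (1/n) R^(2/3) √S = (1/0.014) × 2.435^(2/3) × √0.0029 = 6.961 m/s. Hydraulic depth D_h = A/T = 59.11/6.74 = 8.77 m.
Froude number Fr = V/√(g·D_h) = 6.961/√(9.81×8.77) = 0.75, which is less than 1, so the flow is subcritical.

subcritical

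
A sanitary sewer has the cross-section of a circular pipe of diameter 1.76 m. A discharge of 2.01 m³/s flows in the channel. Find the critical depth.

At critical depth, Q² T / (g A³) = 1, i.e. A³/T = Q²/g = 2.01²/9.81 = 0.4118.
Trying y = 0.502 m: A³/T = 0.1179 — too small.
Trying y = 0.855 m: A³/T = 0.9161 — too large.
Trying y = 0.694 m: A³/T = 0.4119 — close enough.

y_c = 0.694 m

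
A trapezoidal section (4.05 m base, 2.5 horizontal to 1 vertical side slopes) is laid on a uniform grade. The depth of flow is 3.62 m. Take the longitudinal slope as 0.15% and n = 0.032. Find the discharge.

Q = 91.5 m³/s

With bottom width b = 4.05 m and side slope z = 2.5: A = (b + zy)y = (4.05 + 2.5×3.62)×3.62 = 47.42 m²; P = b + 2y√(1+z²) = 4.05 + 2×3.62×2.693 = 23.54 m.
Hydraulic radius R = A/P = 47.42/23.54 = 2.014 m.
Manning's equation: Q = (1/n) A R^(2/3) S^(1/2) = (1/0.032) × 47.42 × 2.014^(2/3) × 0.0015^(1/2) = 91.5 m³/s.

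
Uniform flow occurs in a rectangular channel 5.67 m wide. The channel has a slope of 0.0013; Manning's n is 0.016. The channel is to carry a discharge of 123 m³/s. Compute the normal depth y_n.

y_n = 6.18 m

Manning's equation rearranged: A R^(2/3) = nQ / (1·√S) = 0.016 × 123 / (√0.0013) = 54.58.
At y = 7.5 m: A R^(2/3) = 68.79 — high.
At y = 5.16 m: A R^(2/3) = 43.77 — low.
At y = 6.18 m: A R^(2/3) = 54.57 — matches.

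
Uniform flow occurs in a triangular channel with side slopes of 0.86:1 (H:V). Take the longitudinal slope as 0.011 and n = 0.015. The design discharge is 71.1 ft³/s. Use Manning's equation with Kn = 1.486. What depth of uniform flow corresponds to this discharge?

Manning's equation rearranged: A R^(2/3) = nQ / (1.486·√S) = 0.015 × 71.1 / (1.486 × √0.011) = 6.843.
Trying y = 2.17 ft: A R^(2/3) = 3.215 — low.
Trying y = 3.44 ft: A R^(2/3) = 10.99 — high.
Trying y = 2.88 ft: A R^(2/3) = 6.84 — ≈ 6.843.

y_n = 2.88 ft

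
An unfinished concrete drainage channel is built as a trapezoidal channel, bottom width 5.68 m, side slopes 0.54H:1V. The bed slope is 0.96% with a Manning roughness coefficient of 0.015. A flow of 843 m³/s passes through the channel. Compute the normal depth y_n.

y_n = 6.7 m

Manning's equation rearranged: A R^(2/3) = nQ / (1·√S) = 0.015 × 843 / (√0.0096) = 129.1.
Try y = 5.1 m: A R^(2/3) = 79.03 — short.
Try y = 8.02 m: A R^(2/3) = 180 — over.
Try y = 6.7 m: A R^(2/3) = 129 — ≈ 129.1.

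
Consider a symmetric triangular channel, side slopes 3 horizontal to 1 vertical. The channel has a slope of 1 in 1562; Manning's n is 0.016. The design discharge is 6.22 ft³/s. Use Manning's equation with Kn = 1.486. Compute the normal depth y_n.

y_n = 1.15 ft

Manning's equation rearranged: A R^(2/3) = nQ / (1.486·√S) = 0.016 × 6.22 / (1.486 × √0.0006402) = 2.647.
At y = 1.37 ft: A R^(2/3) = 4.224 — too large.
At y = 0.83 ft: A R^(2/3) = 1.11 — too small.
At y = 1.15 ft: A R^(2/3) = 2.649 — close enough.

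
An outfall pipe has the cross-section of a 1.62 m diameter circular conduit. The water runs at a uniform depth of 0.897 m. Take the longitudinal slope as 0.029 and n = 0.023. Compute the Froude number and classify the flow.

supercritical

For a circular section of diameter D = 1.62 m at depth y = 0.897 m, the central angle is θ = 2 arccos(1 − 2y/D) = 3.357 rad. Then A = (D²/8)(θ − sin θ) = 1.171 m² and P = Dθ/2 = 2.719 m.
Hydraulic radius R = A/P = 1.171/2.719 = 0.4308 m.
V = (1/n) R^(2/3) √S = (1/0.023) × 0.4308^(2/3) × √0.029 = 4.223 m/s. Hydraulic depth D_h = A/T = 1.171/1.611 = 0.7272 m.
Froude number Fr = V/√(g·D_h) = 4.223/√(9.81×0.7272) = 1.58, which is greater than 1, so the flow is supercritical.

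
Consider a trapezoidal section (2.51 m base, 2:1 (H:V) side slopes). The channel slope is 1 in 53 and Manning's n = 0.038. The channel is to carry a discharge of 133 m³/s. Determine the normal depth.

y_n = 3.07 m

Manning's equation rearranged: A R^(2/3) = nQ / (1·√S) = 0.038 × 133 / (√0.01887) = 36.79.
Try y = 3.44 m: A R^(2/3) = 47.89 — high.
Try y = 3.07 m: A R^(2/3) = 36.86 — ≈ 36.79.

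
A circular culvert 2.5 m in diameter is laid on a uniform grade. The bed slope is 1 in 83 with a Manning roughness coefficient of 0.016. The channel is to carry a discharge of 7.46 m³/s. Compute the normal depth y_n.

Manning's equation rearranged: A R^(2/3) = nQ / (1·√S) = 0.016 × 7.46 / (√0.01205) = 1.087.
Try y = 0.704 m: A R^(2/3) = 0.6213 — low.
Try y = 1.06 m: A R^(2/3) = 1.344 — high.
Try y = 0.944 m: A R^(2/3) = 1.087 — close enough.

y_n = 0.944 m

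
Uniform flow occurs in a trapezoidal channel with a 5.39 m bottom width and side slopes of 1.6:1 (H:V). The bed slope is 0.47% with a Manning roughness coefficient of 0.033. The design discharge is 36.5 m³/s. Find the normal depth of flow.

Manning's equation rearranged: A R^(2/3) = nQ / (1·√S) = 0.033 × 36.5 / (√0.0047) = 17.57.
At y = 2.16 m: A R^(2/3) = 24.04 — too large.
At y = 1.53 m: A R^(2/3) = 12.58 — too small.
At y = 1.83 m: A R^(2/3) = 17.55 — close enough.

y_n = 1.83 m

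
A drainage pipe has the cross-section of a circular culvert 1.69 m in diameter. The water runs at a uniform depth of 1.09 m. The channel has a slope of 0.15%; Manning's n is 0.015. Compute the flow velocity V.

V = 1.59 m/s

For a circular section of diameter D = 1.69 m at depth y = 1.09 m, the central angle is θ = 2 arccos(1 − 2y/D) = 3.73 rad. Then A = (D²/8)(θ − sin θ) = 1.53 m² and P = Dθ/2 = 3.152 m.
Hydraulic radius R = A/P = 1.53/3.152 = 0.4854 m.
From Manning's equation, V = (1/n) R^(2/3) S^(1/2) = (1/0.015) × 0.4854^(2/3) × 0.0015^(1/2) = 1.59 m/s.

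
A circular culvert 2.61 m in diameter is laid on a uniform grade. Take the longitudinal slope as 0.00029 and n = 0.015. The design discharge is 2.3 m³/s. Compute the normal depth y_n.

y_n = 1.31 m

Manning's equation rearranged: A R^(2/3) = nQ / (1·√S) = 0.015 × 2.3 / (√0.00029) = 2.026.
At y = 0.928 m: A R^(2/3) = 1.09 — short.
At y = 1.5 m: A R^(2/3) = 2.529 — over.
At y = 1.31 m: A R^(2/3) = 2.026 — matches.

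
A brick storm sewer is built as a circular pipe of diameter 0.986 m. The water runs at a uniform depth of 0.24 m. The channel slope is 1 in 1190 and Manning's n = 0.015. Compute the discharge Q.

For a circular section of diameter D = 0.986 m at depth y = 0.24 m, the central angle is θ = 2 arccos(1 − 2y/D) = 2.064 rad. Then A = (D²/8)(θ − sin θ) = 0.1438 m² and P = Dθ/2 = 1.017 m.
Hydraulic radius R = A/P = 0.1438/1.017 = 0.1413 m.
Manning's equation: Q = (1/n) A R^(2/3) S^(1/2) = (1/0.015) × 0.1438 × 0.1413^(2/3) × 0.0008403^(1/2) = 0.0754 m³/s.

Q = 0.0754 m³/s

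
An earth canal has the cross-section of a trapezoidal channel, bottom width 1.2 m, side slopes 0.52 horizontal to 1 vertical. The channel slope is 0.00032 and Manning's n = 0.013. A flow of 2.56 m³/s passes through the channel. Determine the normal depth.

Manning's equation rearranged: A R^(2/3) = nQ / (1·√S) = 0.013 × 2.56 / (√0.00032) = 1.86.
Trying y = 1.14 m: A R^(2/3) = 1.359 — low.
Trying y = 1.36 m: A R^(2/3) = 1.862 — matches.

y_n = 1.36 m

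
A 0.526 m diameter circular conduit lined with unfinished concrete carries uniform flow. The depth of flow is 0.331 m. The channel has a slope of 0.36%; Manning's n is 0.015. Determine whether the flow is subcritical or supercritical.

For a circular section of diameter D = 0.526 m at depth y = 0.331 m, the central angle is θ = 2 arccos(1 − 2y/D) = 3.665 rad. Then A = (D²/8)(θ − sin θ) = 0.144 m² and P = Dθ/2 = 0.9638 m.
Hydraulic radius R = A/P = 0.144/0.9638 = 0.1494 m.
V = (1/n) R^(2/3) √S = (1/0.015) × 0.1494^(2/3) × √0.0036 = 1.126 m/s. Hydraulic depth D_h = A/T = 0.144/0.5081 = 0.2834 m.
Froude number Fr = V/√(g·D_h) = 1.126/√(9.81×0.2834) = 0.675, which is less than 1, so the flow is subcritical.

subcritical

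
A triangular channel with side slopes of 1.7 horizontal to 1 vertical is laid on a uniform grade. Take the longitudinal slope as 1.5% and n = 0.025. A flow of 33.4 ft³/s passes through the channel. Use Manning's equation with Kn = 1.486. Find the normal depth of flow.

y_n = 1.79 ft

Manning's equation rearranged: A R^(2/3) = nQ / (1.486·√S) = 0.025 × 33.4 / (1.486 × √0.015) = 4.588.
Trying y = 2.11 ft: A R^(2/3) = 7.104 — high.
Trying y = 1.43 ft: A R^(2/3) = 2.518 — low.
Trying y = 1.79 ft: A R^(2/3) = 4.582 — close enough.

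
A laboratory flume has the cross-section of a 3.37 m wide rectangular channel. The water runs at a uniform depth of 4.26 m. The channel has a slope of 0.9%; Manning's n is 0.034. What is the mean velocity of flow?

V = 3.16 m/s

Flow area A = b·y = 3.37 × 4.26 = 14.36 m². Wetted perimeter P = b + 2y = 3.37 + 2×4.26 = 11.89 m.
Hydraulic radius R = A/P = 14.36/11.89 = 1.207 m.
From Manning's equation, V = (1/n) R^(2/3) S^(1/2) = (1/0.034) × 1.207^(2/3) × 0.009^(1/2) = 3.16 m/s.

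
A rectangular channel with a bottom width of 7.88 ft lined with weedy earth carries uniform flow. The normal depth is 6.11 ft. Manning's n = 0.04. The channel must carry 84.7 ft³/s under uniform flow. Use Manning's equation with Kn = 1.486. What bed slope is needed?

Flow area A = b·y = 7.88 × 6.11 = 48.15 ft². Wetted perimeter P = b + 2y = 7.88 + 2×6.11 = 20.1 ft.
Hydraulic radius R = A/P = 48.15/20.1 = 2.395 ft.
From Manning's equation, S = [nQ / (1.486 A R^(2/3))]² = [0.04 × 84.7 / (1.486 × 48.15 × 2.395^(2/3))]² = 0.0007.

S = 0.0007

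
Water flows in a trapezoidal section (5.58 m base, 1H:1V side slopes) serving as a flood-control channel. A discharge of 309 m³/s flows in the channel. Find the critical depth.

y_c = 5.03 m

At critical depth, Q² T / (g A³) = 1, i.e. A³/T = Q²/g = 309²/9.81 = 9733.
Try y = 5.69 m: A³/T = 15550 — high.
Try y = 3.93 m: A³/T = 3884 — low.
Try y = 5.03 m: A³/T = 9719 — close enough.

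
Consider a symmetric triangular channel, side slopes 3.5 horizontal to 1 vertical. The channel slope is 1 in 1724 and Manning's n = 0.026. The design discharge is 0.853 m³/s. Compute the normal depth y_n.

Manning's equation rearranged: A R^(2/3) = nQ / (1·√S) = 0.026 × 0.853 / (√0.00058) = 0.9209.
Trying y = 0.842 m: A R^(2/3) = 1.358 — too large.
Trying y = 0.646 m: A R^(2/3) = 0.6698 — too small.
Trying y = 0.728 m: A R^(2/3) = 0.9212 — close enough.

y_n = 0.728 m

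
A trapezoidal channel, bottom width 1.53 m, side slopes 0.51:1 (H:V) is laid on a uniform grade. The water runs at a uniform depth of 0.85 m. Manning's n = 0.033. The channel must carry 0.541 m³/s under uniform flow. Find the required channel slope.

S = 0.0003

With bottom width b = 1.53 m and side slope z = 0.51: A = (b + zy)y = (1.53 + 0.51×0.85)×0.85 = 1.669 m²; P = b + 2y√(1+z²) = 1.53 + 2×0.85×1.123 = 3.438 m.
Hydraulic radius R = A/P = 1.669/3.438 = 0.4854 m.
From Manning's equation, S = [nQ / (1 A R^(2/3))]² = [0.033 × 0.541 / (1 × 1.669 × 0.4854^(2/3))]² = 0.0003.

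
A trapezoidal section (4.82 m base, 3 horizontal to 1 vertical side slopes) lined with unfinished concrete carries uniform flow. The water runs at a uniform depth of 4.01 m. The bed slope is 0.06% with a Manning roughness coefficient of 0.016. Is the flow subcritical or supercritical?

With bottom width b = 4.82 m and side slope z = 3: A = (b + zy)y = (4.82 + 3×4.01)×4.01 = 67.57 m²; P = b + 2y√(1+z²) = 4.82 + 2×4.01×3.162 = 30.18 m.
Hydraulic radius R = A/P = 67.57/30.18 = 2.239 m.
V = (1/n) R^(2/3) √S = (1/0.016) × 2.239^(2/3) × √0.0006 = 2.62 m/s. Hydraulic depth D_h = A/T = 67.57/28.88 = 2.34 m.
Froude number Fr = V/√(g·D_h) = 2.62/√(9.81×2.34) = 0.547, which is less than 1, so the flow is subcritical.

subcritical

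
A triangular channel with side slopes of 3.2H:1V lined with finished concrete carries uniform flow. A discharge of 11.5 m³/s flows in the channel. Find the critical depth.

At critical depth, Q² T / (g A³) = 1, i.e. A³/T = Q²/g = 11.5²/9.81 = 13.48.
Try y = 0.908 m: A³/T = 3.16 — short.
Try y = 1.55 m: A³/T = 45.81 — over.
Try y = 1.21 m: A³/T = 13.28 — matches.

y_c = 1.21 m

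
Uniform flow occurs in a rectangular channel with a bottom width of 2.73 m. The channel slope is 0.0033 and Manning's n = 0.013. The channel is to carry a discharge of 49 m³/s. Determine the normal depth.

y_n = 4.01 m

Manning's equation rearranged: A R^(2/3) = nQ / (1·√S) = 0.013 × 49 / (√0.0033) = 11.09.
Trying y = 5.06 m: A R^(2/3) = 14.5 — too large.
Trying y = 3.39 m: A R^(2/3) = 9.088 — too small.
Trying y = 4.01 m: A R^(2/3) = 11.08 — ≈ 11.09.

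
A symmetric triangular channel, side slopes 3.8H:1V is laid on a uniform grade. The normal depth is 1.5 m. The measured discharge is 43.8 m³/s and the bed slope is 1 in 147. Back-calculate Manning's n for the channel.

For a triangular section with side slope z = 3.8: A = zy² = 3.8×1.5² = 8.55 m²; P = 2y√(1+z²) = 2×1.5×3.929 = 11.79 m.
Hydraulic radius R = A/P = 8.55/11.79 = 0.7253 m.
Rearranging Manning's equation: n = (1/Q) A R^(2/3) S^(1/2) = (1/43.8) × 8.55 × 0.7253^(2/3) × √0.006803 = 0.013.

n = 0.013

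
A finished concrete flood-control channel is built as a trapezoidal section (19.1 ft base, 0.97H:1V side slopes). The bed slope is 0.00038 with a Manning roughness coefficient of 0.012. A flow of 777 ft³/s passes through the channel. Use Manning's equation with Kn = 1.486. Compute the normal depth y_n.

Manning's equation rearranged: A R^(2/3) = nQ / (1.486·√S) = 0.012 × 777 / (1.486 × √0.00038) = 321.9.
At y = 4.25 ft: A R^(2/3) = 213.9 — low.
At y = 5.88 ft: A R^(2/3) = 374.2 — high.
At y = 5.39 ft: A R^(2/3) = 321.7 — matches.

y_n = 5.39 ft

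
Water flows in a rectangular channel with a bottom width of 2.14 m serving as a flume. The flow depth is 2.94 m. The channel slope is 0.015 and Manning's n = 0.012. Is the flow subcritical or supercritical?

Flow area A = b·y = 2.14 × 2.94 = 6.292 m². Wetted perimeter P = b + 2y = 2.14 + 2×2.94 = 8.02 m.
Hydraulic radius R = A/P = 6.292/8.02 = 0.7845 m.
V = (1/n) R^(2/3) √S = (1/0.012) × 0.7845^(2/3) × √0.015 = 8.681 m/s. Hydraulic depth D_h = A/T = 6.292/2.14 = 2.94 m.
Froude number Fr = V/√(g·D_h) = 8.681/√(9.81×2.94) = 1.62, which is greater than 1, so the flow is supercritical.

supercritical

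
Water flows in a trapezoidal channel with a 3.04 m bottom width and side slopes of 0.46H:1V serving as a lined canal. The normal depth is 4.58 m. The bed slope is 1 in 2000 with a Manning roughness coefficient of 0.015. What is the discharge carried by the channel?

Q = 51.9 m³/s

With bottom width b = 3.04 m and side slope z = 0.46: A = (b + zy)y = (3.04 + 0.46×4.58)×4.58 = 23.57 m²; P = b + 2y√(1+z²) = 3.04 + 2×4.58×1.101 = 13.12 m.
Hydraulic radius R = A/P = 23.57/13.12 = 1.796 m.
Manning's equation: Q = (1/n) A R^(2/3) S^(1/2) = (1/0.015) × 23.57 × 1.796^(2/3) × 0.0005^(1/2) = 51.9 m³/s.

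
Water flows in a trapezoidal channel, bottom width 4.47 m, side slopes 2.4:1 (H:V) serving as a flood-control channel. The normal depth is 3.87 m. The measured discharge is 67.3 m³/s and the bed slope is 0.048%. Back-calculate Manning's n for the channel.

n = 0.029

With bottom width b = 4.47 m and side slope z = 2.4: A = (b + zy)y = (4.47 + 2.4×3.87)×3.87 = 53.24 m²; P = b + 2y√(1+z²) = 4.47 + 2×3.87×2.6 = 24.59 m.
Hydraulic radius R = A/P = 53.24/24.59 = 2.165 m.
Rearranging Manning's equation: n = (1/Q) A R^(2/3) S^(1/2) = (1/67.3) × 53.24 × 2.165^(2/3) × √0.00048 = 0.029.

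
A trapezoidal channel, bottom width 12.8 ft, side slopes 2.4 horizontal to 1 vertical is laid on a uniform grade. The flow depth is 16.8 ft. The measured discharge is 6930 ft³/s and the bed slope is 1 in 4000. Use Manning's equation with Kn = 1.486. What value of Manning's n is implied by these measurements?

With bottom width b = 12.8 ft and side slope z = 2.4: A = (b + zy)y = (12.8 + 2.4×16.8)×16.8 = 892.4 ft²; P = b + 2y√(1+z²) = 12.8 + 2×16.8×2.6 = 100.2 ft.
Hydraulic radius R = A/P = 892.4/100.2 = 8.91 ft.
Rearranging Manning's equation: n = (1.486/Q) A R^(2/3) S^(1/2) = (1.486/6930) × 892.4 × 8.91^(2/3) × √0.00025 = 0.013.

n = 0.013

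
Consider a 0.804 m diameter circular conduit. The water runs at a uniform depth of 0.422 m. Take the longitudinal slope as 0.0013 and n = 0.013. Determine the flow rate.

For a circular section of diameter D = 0.804 m at depth y = 0.422 m, the central angle is θ = 2 arccos(1 − 2y/D) = 3.241 rad. Then A = (D²/8)(θ − sin θ) = 0.2699 m² and P = Dθ/2 = 1.303 m.
Hydraulic radius R = A/P = 0.2699/1.303 = 0.2072 m.
Manning's equation: Q = (1/n) A R^(2/3) S^(1/2) = (1/0.013) × 0.2699 × 0.2072^(2/3) × 0.0013^(1/2) = 0.262 m³/s.

Q = 0.262 m³/s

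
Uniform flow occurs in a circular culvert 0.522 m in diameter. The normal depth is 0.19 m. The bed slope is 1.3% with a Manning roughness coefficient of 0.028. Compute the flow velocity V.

For a circular section of diameter D = 0.522 m at depth y = 0.19 m, the central angle is θ = 2 arccos(1 − 2y/D) = 2.591 rad. Then A = (D²/8)(θ − sin θ) = 0.0704 m² and P = Dθ/2 = 0.6761 m.
Hydraulic radius R = A/P = 0.0704/0.6761 = 0.1041 m.
From Manning's equation, V = (1/n) R^(2/3) S^(1/2) = (1/0.028) × 0.1041^(2/3) × 0.013^(1/2) = 0.901 m/s.

V = 0.901 m/s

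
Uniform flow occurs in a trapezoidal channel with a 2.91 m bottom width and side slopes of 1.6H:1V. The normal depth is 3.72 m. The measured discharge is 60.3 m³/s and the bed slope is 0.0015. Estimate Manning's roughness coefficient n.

n = 0.033

With bottom width b = 2.91 m and side slope z = 1.6: A = (b + zy)y = (2.91 + 1.6×3.72)×3.72 = 32.97 m²; P = b + 2y√(1+z²) = 2.91 + 2×3.72×1.887 = 16.95 m.
Hydraulic radius R = A/P = 32.97/16.95 = 1.945 m.
Rearranging Manning's equation: n = (1/Q) A R^(2/3) S^(1/2) = (1/60.3) × 32.97 × 1.945^(2/3) × √0.0015 = 0.033.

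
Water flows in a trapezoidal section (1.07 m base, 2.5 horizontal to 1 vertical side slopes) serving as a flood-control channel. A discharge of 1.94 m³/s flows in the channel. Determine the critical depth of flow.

At critical depth, Q² T / (g A³) = 1, i.e. A³/T = Q²/g = 1.94²/9.81 = 0.3836.
Try y = 0.355 m: A³/T = 0.118 — short.
Try y = 0.583 m: A³/T = 0.8029 — over.
Try y = 0.484 m: A³/T = 0.385 — matches.

y_c = 0.484 m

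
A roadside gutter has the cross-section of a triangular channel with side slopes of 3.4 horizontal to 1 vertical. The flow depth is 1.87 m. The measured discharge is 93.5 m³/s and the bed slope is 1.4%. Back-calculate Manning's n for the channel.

For a triangular section with side slope z = 3.4: A = zy² = 3.4×1.87² = 11.89 m²; P = 2y√(1+z²) = 2×1.87×3.544 = 13.25 m.
Hydraulic radius R = A/P = 11.89/13.25 = 0.897 m.
Rearranging Manning's equation: n = (1/Q) A R^(2/3) S^(1/2) = (1/93.5) × 11.89 × 0.897^(2/3) × √0.014 = 0.014.

n = 0.014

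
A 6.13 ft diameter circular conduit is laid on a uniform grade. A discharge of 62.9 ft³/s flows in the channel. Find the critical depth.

y_c = 2.1 ft

At critical depth, Q² T / (g A³) = 1, i.e. A³/T = Q²/g = 62.9²/32.2 = 122.9.
Trying y = 2.61 ft: A³/T = 283.5 — too large.
Trying y = 2.1 ft: A³/T = 122.8 — matches.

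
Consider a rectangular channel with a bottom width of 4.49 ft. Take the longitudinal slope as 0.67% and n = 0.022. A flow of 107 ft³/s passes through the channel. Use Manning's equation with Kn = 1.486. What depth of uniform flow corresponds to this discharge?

y_n = 3.5 ft

Manning's equation rearranged: A R^(2/3) = nQ / (1.486·√S) = 0.022 × 107 / (1.486 × √0.0067) = 19.35.
At y = 2.74 ft: A R^(2/3) = 14.15 — short.
At y = 4.12 ft: A R^(2/3) = 23.73 — over.
At y = 3.5 ft: A R^(2/3) = 19.36 — close enough.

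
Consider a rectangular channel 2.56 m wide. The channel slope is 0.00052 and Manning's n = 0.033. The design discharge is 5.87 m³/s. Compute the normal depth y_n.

y_n = 3.47 m

Manning's equation rearranged: A R^(2/3) = nQ / (1·√S) = 0.033 × 5.87 / (√0.00052) = 8.495.
At y = 3.83 m: A R^(2/3) = 9.537 — too large.
At y = 2.57 m: A R^(2/3) = 5.924 — too small.
At y = 3.47 m: A R^(2/3) = 8.494 — matches.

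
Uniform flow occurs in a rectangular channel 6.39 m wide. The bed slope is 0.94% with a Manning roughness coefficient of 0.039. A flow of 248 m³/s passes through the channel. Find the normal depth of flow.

y_n = 8.84 m

Manning's equation rearranged: A R^(2/3) = nQ / (1·√S) = 0.039 × 248 / (√0.0094) = 99.76.
Try y = 7.66 m: A R^(2/3) = 84.16 — too small.
Try y = 9.65 m: A R^(2/3) = 110.5 — too large.
Try y = 8.84 m: A R^(2/3) = 99.76 — matches.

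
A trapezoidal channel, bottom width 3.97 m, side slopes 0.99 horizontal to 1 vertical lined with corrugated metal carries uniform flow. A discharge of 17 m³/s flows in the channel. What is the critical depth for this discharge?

y_c = 1.12 m

At critical depth, Q² T / (g A³) = 1, i.e. A³/T = Q²/g = 17²/9.81 = 29.46.
Try y = 1.25 m: A³/T = 42.8 — over.
Try y = 0.89 m: A³/T = 14.04 — short.
Try y = 1.12 m: A³/T = 29.75 — ≈ 29.46.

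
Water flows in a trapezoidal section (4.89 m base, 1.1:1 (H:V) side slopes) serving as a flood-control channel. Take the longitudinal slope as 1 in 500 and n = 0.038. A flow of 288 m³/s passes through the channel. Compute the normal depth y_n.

y_n = 7.68 m

Manning's equation rearranged: A R^(2/3) = nQ / (1·√S) = 0.038 × 288 / (√0.002) = 244.7.
Try y = 8.32 m: A R^(2/3) = 291.6 — high.
Try y = 6.16 m: A R^(2/3) = 152.7 — low.
Try y = 7.68 m: A R^(2/3) = 244.8 — matches.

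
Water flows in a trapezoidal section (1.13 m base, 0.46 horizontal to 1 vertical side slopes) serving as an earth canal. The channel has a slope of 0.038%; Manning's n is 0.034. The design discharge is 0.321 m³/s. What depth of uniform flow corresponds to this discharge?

Manning's equation rearranged: A R^(2/3) = nQ / (1·√S) = 0.034 × 0.321 / (√0.00038) = 0.5599.
Try y = 0.631 m: A R^(2/3) = 0.4499 — short.
Try y = 0.721 m: A R^(2/3) = 0.5605 — close enough.

y_n = 0.721 m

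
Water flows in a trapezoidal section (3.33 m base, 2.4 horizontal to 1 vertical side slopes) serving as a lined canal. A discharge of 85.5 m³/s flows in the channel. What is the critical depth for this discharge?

At critical depth, Q² T / (g A³) = 1, i.e. A³/T = Q²/g = 85.5²/9.81 = 745.2.
Trying y = 1.77 m: A³/T = 204.1 — low.
Trying y = 2.68 m: A³/T = 1106 — high.
Trying y = 2.44 m: A³/T = 748.6 — ≈ 745.2.

y_c = 2.44 m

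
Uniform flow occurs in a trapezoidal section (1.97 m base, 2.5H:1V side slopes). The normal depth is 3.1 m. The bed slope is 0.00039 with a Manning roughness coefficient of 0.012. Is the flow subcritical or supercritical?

subcritical

With bottom width b = 1.97 m and side slope z = 2.5: A = (b + zy)y = (1.97 + 2.5×3.1)×3.1 = 30.13 m²; P = b + 2y√(1+z²) = 1.97 + 2×3.1×2.693 = 18.66 m.
Hydraulic radius R = A/P = 30.13/18.66 = 1.614 m.
V = (1/n) R^(2/3) √S = (1/0.012) × 1.614^(2/3) × √0.00039 = 2.265 m/s. Hydraulic depth D_h = A/T = 30.13/17.47 = 1.725 m.
Froude number Fr = V/√(g·D_h) = 2.265/√(9.81×1.725) = 0.551, which is less than 1, so the flow is subcritical.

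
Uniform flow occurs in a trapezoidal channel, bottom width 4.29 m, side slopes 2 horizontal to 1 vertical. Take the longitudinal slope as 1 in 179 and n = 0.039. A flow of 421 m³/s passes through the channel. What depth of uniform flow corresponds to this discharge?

y_n = 6.12 m

Manning's equation rearranged: A R^(2/3) = nQ / (1·√S) = 0.039 × 421 / (√0.005587) = 219.7.
Try y = 7.32 m: A R^(2/3) = 334 — high.
Try y = 6.12 m: A R^(2/3) = 219.5 — ≈ 219.7.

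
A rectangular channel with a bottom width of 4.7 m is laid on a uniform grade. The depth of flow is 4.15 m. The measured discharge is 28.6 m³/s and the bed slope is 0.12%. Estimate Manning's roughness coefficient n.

n = 0.031

Flow area A = b·y = 4.7 × 4.15 = 19.51 m². Wetted perimeter P = b + 2y = 4.7 + 2×4.15 = 13 m.
Hydraulic radius R = A/P = 19.51/13 = 1.5 m.
Rearranging Manning's equation: n = (1/Q) A R^(2/3) S^(1/2) = (1/28.6) × 19.51 × 1.5^(2/3) × √0.0012 = 0.031.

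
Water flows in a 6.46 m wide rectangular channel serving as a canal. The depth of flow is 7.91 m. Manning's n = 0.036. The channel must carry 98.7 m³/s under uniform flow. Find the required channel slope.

Flow area A = b·y = 6.46 × 7.91 = 51.1 m². Wetted perimeter P = b + 2y = 6.46 + 2×7.91 = 22.28 m.
Hydraulic radius R = A/P = 51.1/22.28 = 2.293 m.
From Manning's equation, S = [nQ / (1 A R^(2/3))]² = [0.036 × 98.7 / (1 × 51.1 × 2.293^(2/3))]² = 0.0016.

S = 0.0016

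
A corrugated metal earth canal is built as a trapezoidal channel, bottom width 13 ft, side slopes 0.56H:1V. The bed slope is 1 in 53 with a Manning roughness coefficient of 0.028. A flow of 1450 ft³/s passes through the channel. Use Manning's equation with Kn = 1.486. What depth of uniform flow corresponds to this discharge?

Manning's equation rearranged: A R^(2/3) = nQ / (1.486·√S) = 0.028 × 1450 / (1.486 × √0.01887) = 198.9.
At y = 6.57 ft: A R^(2/3) = 271.8 — over.
At y = 4.13 ft: A R^(2/3) = 126.1 — short.
At y = 5.45 ft: A R^(2/3) = 199 — close enough.

y_n = 5.45 ft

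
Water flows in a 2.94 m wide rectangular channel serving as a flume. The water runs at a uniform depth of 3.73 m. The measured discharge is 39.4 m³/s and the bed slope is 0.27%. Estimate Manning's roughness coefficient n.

Flow area A = b·y = 2.94 × 3.73 = 10.97 m². Wetted perimeter P = b + 2y = 2.94 + 2×3.73 = 10.4 m.
Hydraulic radius R = A/P = 10.97/10.4 = 1.054 m.
Rearranging Manning's equation: n = (1/Q) A R^(2/3) S^(1/2) = (1/39.4) × 10.97 × 1.054^(2/3) × √0.0027 = 0.015.

n = 0.015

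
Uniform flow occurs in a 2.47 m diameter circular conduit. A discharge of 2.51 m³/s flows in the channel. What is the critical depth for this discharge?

y_c = 0.705 m

At critical depth, Q² T / (g A³) = 1, i.e. A³/T = Q²/g = 2.51²/9.81 = 0.6422.
Trying y = 0.812 m: A³/T = 1.112 — high.
Trying y = 0.62 m: A³/T = 0.3904 — low.
Trying y = 0.705 m: A³/T = 0.6435 — matches.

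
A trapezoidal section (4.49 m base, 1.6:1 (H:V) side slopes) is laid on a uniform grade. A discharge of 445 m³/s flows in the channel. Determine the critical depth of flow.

y_c = 5.68 m

At critical depth, Q² T / (g A³) = 1, i.e. A³/T = Q²/g = 445²/9.81 = 20190.
Try y = 4.38 m: A³/T = 6902 — low.
Try y = 6.59 m: A³/T = 38020 — high.
Try y = 5.68 m: A³/T = 20240 — matches.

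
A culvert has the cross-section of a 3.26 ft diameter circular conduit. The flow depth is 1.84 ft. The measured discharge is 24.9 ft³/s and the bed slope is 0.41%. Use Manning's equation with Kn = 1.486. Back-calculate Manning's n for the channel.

For a circular section of diameter D = 3.26 ft at depth y = 1.84 ft, the central angle is θ = 2 arccos(1 − 2y/D) = 3.4 rad. Then A = (D²/8)(θ − sin θ) = 4.856 ft² and P = Dθ/2 = 5.542 ft.
Hydraulic radius R = A/P = 4.856/5.542 = 0.8763 ft.
Rearranging Manning's equation: n = (1.486/Q) A R^(2/3) S^(1/2) = (1.486/24.9) × 4.856 × 0.8763^(2/3) × √0.0041 = 0.017.

n = 0.017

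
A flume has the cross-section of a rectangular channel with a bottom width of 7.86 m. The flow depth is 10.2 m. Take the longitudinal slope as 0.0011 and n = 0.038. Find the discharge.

Q = 140 m³/s

Flow area A = b·y = 7.86 × 10.2 = 80.17 m². Wetted perimeter P = b + 2y = 7.86 + 2×10.2 = 28.26 m.
Hydraulic radius R = A/P = 80.17/28.26 = 2.837 m.
Manning's equation: Q = (1/n) A R^(2/3) S^(1/2) = (1/0.038) × 80.17 × 2.837^(2/3) × 0.0011^(1/2) = 140 m³/s.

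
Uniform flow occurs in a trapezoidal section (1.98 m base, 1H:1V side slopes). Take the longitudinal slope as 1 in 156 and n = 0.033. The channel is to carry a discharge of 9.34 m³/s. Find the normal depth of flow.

y_n = 1.36 m

Manning's equation rearranged: A R^(2/3) = nQ / (1·√S) = 0.033 × 9.34 / (√0.00641) = 3.85.
At y = 1.19 m: A R^(2/3) = 2.99 — short.
At y = 1.71 m: A R^(2/3) = 5.993 — over.
At y = 1.36 m: A R^(2/3) = 3.848 — close enough.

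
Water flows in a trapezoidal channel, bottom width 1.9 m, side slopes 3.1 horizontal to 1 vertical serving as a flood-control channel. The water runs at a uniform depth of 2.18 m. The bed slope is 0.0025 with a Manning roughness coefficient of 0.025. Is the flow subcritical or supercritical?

subcritical

With bottom width b = 1.9 m and side slope z = 3.1: A = (b + zy)y = (1.9 + 3.1×2.18)×2.18 = 18.87 m²; P = b + 2y√(1+z²) = 1.9 + 2×2.18×3.257 = 16.1 m.
Hydraulic radius R = A/P = 18.87/16.1 = 1.172 m.
V = (1/n) R^(2/3) √S = (1/0.025) × 1.172^(2/3) × √0.0025 = 2.223 m/s. Hydraulic depth D_h = A/T = 18.87/15.42 = 1.224 m.
Froude number Fr = V/√(g·D_h) = 2.223/√(9.81×1.224) = 0.642, which is less than 1, so the flow is subcritical.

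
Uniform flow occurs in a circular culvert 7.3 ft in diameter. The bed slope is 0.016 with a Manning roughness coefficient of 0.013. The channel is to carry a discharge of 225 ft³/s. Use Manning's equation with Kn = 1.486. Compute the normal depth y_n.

y_n = 2.48 ft

Manning's equation rearranged: A R^(2/3) = nQ / (1.486·√S) = 0.013 × 225 / (1.486 × √0.016) = 15.56.
Trying y = 2.91 ft: A R^(2/3) = 20.93 — high.
Trying y = 1.75 ft: A R^(2/3) = 7.877 — low.
Trying y = 2.48 ft: A R^(2/3) = 15.53 — matches.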